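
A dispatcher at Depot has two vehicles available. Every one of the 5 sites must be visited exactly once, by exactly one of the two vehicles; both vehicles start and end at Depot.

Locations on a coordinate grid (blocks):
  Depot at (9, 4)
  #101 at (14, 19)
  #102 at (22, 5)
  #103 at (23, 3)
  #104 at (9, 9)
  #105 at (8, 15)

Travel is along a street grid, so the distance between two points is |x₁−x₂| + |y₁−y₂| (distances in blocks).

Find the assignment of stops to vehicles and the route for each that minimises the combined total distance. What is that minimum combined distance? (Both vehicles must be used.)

Minimum combined distance: 72 blocks.

Try each way of splitting the stops between the two vehicles (each non-empty) and, for each split, find the best tour for each vehicle:
  {#101} + {#102, #103, #104, #105}: 40 + 54 = 94
  {#102} + {#101, #103, #104, #105}: 28 + 62 = 90
  {#101, #102} + {#103, #104, #105}: 56 + 54 = 110
  {#103} + {#101, #102, #104, #105}: 30 + 58 = 88
  {#101, #103} + {#102, #104, #105}: 60 + 50 = 110
  {#102, #103} + {#101, #104, #105}: 32 + 42 = 74
  … (15 splits in total)
  {#104} + {#101, #102, #103, #105}: 10 + 62 = 72  ← best
Best: vehicle 1 Depot → #104 → Depot = 10; vehicle 2 Depot → #103 → #102 → #101 → #105 → Depot = 62; combined 72.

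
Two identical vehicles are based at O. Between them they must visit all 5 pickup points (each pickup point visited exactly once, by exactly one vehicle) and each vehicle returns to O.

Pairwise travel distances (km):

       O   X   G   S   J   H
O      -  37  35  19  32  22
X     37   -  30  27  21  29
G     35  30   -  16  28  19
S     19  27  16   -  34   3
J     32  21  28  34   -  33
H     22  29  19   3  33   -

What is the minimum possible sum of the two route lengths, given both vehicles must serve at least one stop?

162 km — the smallest possible combined total.

There are 2^4 − 1 = 15 ways to divide the 5 stops into two non-empty groups. For each, the best each vehicle can do is its own shortest tour through its group:
  {X} + {G, S, J, H}: 74 + 101 = 175
  {G} + {X, S, J, H}: 70 + 104 = 174
  {X, G} + {S, J, H}: 102 + 87 = 189
  {S} + {X, G, J, H}: 38 + 124 = 162
  {X, S} + {G, J, H}: 83 + 101 = 184
  {G, S} + {X, J, H}: 70 + 104 = 174
  … (15 splits in total)
Best: vehicle 1 O → S → O = 38; vehicle 2 O → J → X → G → H → O = 124; combined 162.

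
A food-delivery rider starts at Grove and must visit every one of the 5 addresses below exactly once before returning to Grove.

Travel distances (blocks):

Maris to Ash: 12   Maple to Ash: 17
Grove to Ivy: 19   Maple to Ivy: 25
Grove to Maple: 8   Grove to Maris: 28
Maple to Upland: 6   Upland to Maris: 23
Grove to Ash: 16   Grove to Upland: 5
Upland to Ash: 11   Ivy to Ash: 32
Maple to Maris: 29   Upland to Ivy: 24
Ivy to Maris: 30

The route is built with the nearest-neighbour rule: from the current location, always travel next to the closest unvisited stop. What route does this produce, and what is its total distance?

Total distance 89 blocks via the nearest-neighbour route Grove → Upland → Maple → Ash → Maris → Ivy → Grove.

At Grove the remaining stops are Upland 5, Maple 8, Ash 16, Ivy 19, Maris 28; go to Upland.
At Upland the remaining stops are Maple 6, Ash 11, Maris 23, Ivy 24; go to Maple.
At Maple the remaining stops are Ash 17, Ivy 25, Maris 29; go to Ash.
At Ash the remaining stops are Maris 12, Ivy 32; go to Maris.
At Maris the remaining stops are Ivy 30; go to Ivy.
Return Ivy→Grove: 19.
Total = 5 + 6 + 17 + 12 + 30 + 19 = 89.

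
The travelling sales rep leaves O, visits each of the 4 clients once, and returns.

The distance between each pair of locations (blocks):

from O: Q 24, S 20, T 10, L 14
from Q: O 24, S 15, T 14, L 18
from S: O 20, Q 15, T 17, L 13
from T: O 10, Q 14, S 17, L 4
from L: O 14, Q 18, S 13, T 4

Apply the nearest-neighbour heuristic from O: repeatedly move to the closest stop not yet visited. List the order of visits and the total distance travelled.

Total distance 66 blocks via the nearest-neighbour route O → T → L → S → Q → O.

At O the remaining stops are T 10, L 14, S 20, Q 24; go to T.
At T the remaining stops are L 4, Q 14, S 17; go to L.
At L the remaining stops are S 13, Q 18; go to S.
At S the remaining stops are Q 15; go to Q.
Return Q→O: 24.
Total = 10 + 4 + 13 + 15 + 24 = 66.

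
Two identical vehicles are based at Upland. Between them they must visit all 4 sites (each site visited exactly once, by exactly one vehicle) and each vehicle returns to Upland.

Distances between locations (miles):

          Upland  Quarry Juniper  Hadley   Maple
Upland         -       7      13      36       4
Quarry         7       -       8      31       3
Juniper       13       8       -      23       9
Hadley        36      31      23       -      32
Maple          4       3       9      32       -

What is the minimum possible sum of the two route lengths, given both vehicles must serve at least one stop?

82 miles — the smallest possible combined total.

There are 2^3 − 1 = 7 ways to divide the 4 stops into two non-empty groups. For each, the best each vehicle can do is its own shortest tour through its group:
  {Quarry} + {Juniper, Hadley, Maple}: 14 + 72 = 86
  {Juniper} + {Quarry, Hadley, Maple}: 26 + 74 = 100
  {Quarry, Juniper} + {Hadley, Maple}: 28 + 72 = 100
  {Hadley} + {Quarry, Juniper, Maple}: 72 + 28 = 100
  {Quarry, Hadley} + {Juniper, Maple}: 74 + 26 = 100
  {Juniper, Hadley} + {Quarry, Maple}: 72 + 14 = 86
  … (7 splits in total)
  {Quarry, Juniper, Hadley} + {Maple}: 74 + 8 = 82  ← best
Best: vehicle 1 Upland → Quarry → Juniper → Hadley → Upland = 74; vehicle 2 Upland → Maple → Upland = 8; combined 82.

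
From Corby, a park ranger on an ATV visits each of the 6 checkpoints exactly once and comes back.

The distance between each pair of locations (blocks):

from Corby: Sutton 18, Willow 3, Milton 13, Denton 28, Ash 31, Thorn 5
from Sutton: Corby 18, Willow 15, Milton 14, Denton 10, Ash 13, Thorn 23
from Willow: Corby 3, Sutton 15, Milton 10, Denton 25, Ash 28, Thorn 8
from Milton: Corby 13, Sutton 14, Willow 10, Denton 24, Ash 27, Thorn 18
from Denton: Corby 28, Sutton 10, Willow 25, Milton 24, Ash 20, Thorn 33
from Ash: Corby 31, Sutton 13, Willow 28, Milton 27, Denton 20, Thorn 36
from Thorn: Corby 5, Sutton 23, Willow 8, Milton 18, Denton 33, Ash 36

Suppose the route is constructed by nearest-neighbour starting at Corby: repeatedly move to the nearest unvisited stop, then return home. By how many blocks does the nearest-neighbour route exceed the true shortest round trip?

From Corby: Willow=3, Thorn=5, Milton=13, Sutton=18, Denton=28, Ash=31 → choose Willow (3).
From Willow: Thorn=8, Milton=10, Sutton=15, Denton=25, Ash=28 → choose Thorn (8).
From Thorn: Milton=18, Sutton=23, Denton=33, Ash=36 → choose Milton (18).
From Milton: Sutton=14, Denton=24, Ash=27 → choose Sutton (14).
From Sutton: Denton=10, Ash=13 → choose Denton (10).
From Denton: Ash=20 → choose Ash (20).
NN route Corby → Willow → Thorn → Milton → Sutton → Denton → Ash → Corby costs 104.
Optimal: Corby → Sutton → Denton → Ash → Milton → Willow → Thorn → Corby costs 98 (by enumerating all 360 distinct tours).
Excess = 104 − 98 = 6.

The nearest-neighbour route is 6 blocks longer than optimal.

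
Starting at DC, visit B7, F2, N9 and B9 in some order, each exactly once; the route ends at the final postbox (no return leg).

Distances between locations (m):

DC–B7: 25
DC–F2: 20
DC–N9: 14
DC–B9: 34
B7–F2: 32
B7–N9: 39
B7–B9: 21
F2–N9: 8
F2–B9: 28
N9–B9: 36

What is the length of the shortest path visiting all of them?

There are 4! = 24 possible orderings.
DC → B7 → F2 → N9 → B9: 25+32+8+36 = 101
DC → B7 → F2 → B9 → N9: 25+32+28+36 = 121
DC → B7 → N9 → F2 → B9: 25+39+8+28 = 100
DC → B7 → N9 → B9 → F2: 25+39+36+28 = 128
DC → B7 → B9 → F2 → N9: 25+21+28+8 = 82
DC → B7 → B9 → N9 → F2: 25+21+36+8 = 90
DC → F2 → B7 → N9 → B9: 20+32+39+36 = 127
DC → F2 → B7 → B9 → N9: 20+32+21+36 = 109
DC → F2 → N9 → B7 → B9: 20+8+39+21 = 88
DC → F2 → N9 → B9 → B7: 20+8+36+21 = 85
DC → F2 → B9 → B7 → N9: 20+28+21+39 = 108
DC → F2 → B9 → N9 → B7: 20+28+36+39 = 123
DC → N9 → B7 → F2 → B9: 14+39+32+28 = 113
DC → N9 → B7 → B9 → F2: 14+39+21+28 = 102
… (10 more)
DC → N9 → F2 → B9 → B7: 14+8+28+21 = 71  ← best
The minimum is 71.
One shortest path: DC → N9 → F2 → B9 → B7.

Minimum one-way distance = 71 m.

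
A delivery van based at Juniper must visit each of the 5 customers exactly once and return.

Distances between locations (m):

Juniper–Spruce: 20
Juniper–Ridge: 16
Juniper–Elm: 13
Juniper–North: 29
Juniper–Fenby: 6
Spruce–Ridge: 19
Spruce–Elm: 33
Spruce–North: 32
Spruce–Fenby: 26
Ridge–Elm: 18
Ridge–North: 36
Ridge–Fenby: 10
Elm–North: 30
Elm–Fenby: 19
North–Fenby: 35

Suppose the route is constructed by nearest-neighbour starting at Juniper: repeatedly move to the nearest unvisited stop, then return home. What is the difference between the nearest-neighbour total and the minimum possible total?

The nearest-neighbour route is 6 m longer than optimal.

Juniper: Fenby=6, Elm=13, Ridge=16, Spruce=20, North=29 ⇒ Fenby
Fenby: Ridge=10, Elm=19, Spruce=26, North=35 ⇒ Ridge
Ridge: Elm=18, Spruce=19, North=36 ⇒ Elm
Elm: North=30, Spruce=33 ⇒ North
North: Spruce=32 ⇒ Spruce
NN route Juniper → Fenby → Ridge → Elm → North → Spruce → Juniper costs 116.
Optimal: Juniper → Elm → North → Spruce → Ridge → Fenby → Juniper costs 110 (by enumerating all 60 distinct tours).
Excess = 116 − 110 = 6.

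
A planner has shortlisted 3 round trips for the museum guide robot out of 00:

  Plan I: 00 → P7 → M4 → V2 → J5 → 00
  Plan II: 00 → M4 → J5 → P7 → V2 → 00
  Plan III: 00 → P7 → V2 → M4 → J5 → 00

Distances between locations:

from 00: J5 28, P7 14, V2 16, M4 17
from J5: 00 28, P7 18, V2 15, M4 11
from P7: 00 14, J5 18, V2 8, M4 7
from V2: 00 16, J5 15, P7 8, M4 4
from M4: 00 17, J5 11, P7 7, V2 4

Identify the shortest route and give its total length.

65 — Plan III is the shortest.

Plan I: 14 + 7 + 4 + 15 + 28 = 68
Plan II: 17 + 11 + 18 + 8 + 16 = 70
Plan III: 14 + 8 + 4 + 11 + 28 = 65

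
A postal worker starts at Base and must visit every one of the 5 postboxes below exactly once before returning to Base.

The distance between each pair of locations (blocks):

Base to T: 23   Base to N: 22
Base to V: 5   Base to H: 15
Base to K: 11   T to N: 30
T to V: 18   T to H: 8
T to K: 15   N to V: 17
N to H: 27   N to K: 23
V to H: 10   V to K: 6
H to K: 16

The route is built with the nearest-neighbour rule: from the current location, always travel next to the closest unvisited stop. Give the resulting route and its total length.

Nearest-neighbour total = 83 blocks; route Base → V → K → T → H → N → Base.

At Base the remaining stops are V 5, K 11, H 15, N 22, T 23; go to V.
At V the remaining stops are K 6, H 10, N 17, T 18; go to K.
At K the remaining stops are T 15, H 16, N 23; go to T.
At T the remaining stops are H 8, N 30; go to H.
At H the remaining stops are N 27; go to N.
Return N→Base: 22.
Total = 5 + 6 + 15 + 8 + 27 + 22 = 83.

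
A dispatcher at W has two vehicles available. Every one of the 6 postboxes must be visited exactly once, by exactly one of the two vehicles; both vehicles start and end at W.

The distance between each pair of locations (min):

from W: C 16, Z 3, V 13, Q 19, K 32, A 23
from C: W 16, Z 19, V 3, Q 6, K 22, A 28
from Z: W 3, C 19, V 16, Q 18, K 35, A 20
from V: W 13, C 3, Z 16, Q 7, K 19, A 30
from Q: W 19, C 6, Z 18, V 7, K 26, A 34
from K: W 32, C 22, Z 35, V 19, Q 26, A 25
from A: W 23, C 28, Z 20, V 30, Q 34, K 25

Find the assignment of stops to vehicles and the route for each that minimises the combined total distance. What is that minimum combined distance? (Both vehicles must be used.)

101 min — the smallest possible combined total.

Check every non-empty split of the stops between the two vehicles; for each half take its own optimal tour:
  {C} + {Z, V, Q, K, A}: 32 + 93 = 125
  {Z} + {C, V, Q, K, A}: 6 + 95 = 101
  {C, Z} + {V, Q, K, A}: 38 + 93 = 131
  {V} + {C, Z, Q, K, A}: 26 + 95 = 121
  {C, V} + {Z, Q, K, A}: 32 + 93 = 125
  {Z, V} + {C, Q, K, A}: 32 + 95 = 127
  … (31 splits in total)
Best: vehicle 1 W → Z → W = 6; vehicle 2 W → Q → C → V → K → A → W = 95; combined 101.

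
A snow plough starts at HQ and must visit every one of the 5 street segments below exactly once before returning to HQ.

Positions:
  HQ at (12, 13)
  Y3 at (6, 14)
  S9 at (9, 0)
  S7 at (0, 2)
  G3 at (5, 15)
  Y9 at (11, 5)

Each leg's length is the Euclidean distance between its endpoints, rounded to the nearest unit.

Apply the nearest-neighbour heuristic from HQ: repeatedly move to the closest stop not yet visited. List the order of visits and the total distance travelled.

49 along HQ → Y3 → G3 → Y9 → S9 → S7 → HQ.

At HQ the remaining stops are Y3 6, G3 7, Y9 8, S9 13, S7 16; go to Y3.
At Y3 the remaining stops are G3 1, Y9 10, S7 13, S9 14; go to G3.
At G3 the remaining stops are Y9 12, S7 14, S9 16; go to Y9.
At Y9 the remaining stops are S9 5, S7 11; go to S9.
At S9 the remaining stops are S7 9; go to S7.
Return S7→HQ: 16.
Total = 6 + 1 + 12 + 5 + 9 + 16 = 49.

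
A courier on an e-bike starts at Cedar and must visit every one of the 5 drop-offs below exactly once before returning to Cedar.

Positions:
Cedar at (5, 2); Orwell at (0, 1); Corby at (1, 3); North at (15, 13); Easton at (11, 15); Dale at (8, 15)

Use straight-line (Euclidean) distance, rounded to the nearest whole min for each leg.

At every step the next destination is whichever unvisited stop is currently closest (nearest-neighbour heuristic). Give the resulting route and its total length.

44 min along Cedar → Corby → Orwell → Dale → Easton → North → Cedar.

At Cedar the remaining stops are Corby 4, Orwell 5, Dale 13, Easton 14, North 15; go to Corby.
At Corby the remaining stops are Orwell 2, Dale 14, Easton 16, North 17; go to Orwell.
At Orwell the remaining stops are Dale 16, Easton 18, North 19; go to Dale.
At Dale the remaining stops are Easton 3, North 7; go to Easton.
At Easton the remaining stops are North 4; go to North.
Return North→Cedar: 15.
Total = 4 + 2 + 16 + 3 + 4 + 15 = 44.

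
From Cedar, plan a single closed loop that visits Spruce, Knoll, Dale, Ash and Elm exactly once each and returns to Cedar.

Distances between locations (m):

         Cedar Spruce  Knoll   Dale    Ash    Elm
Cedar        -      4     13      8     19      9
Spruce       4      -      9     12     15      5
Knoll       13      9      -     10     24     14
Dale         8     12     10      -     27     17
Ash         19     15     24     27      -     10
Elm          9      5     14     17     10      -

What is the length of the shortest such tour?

61 m — the shortest possible round trip.

With 5 stops there are 5!/2 = 60 distinct round trips (a route and its reverse cost the same).
Cedar - Spruce - Knoll - Dale - Ash - Elm - Cedar: 4+9+10+27+10+9 = 69
Cedar - Spruce - Knoll - Dale - Elm - Ash - Cedar: 4+9+10+17+10+19 = 69
Cedar - Spruce - Knoll - Ash - Dale - Elm - Cedar: 4+9+24+27+17+9 = 90
Cedar - Spruce - Knoll - Ash - Elm - Dale - Cedar: 4+9+24+10+17+8 = 72
Cedar - Spruce - Knoll - Elm - Dale - Ash - Cedar: 4+9+14+17+27+19 = 90
Cedar - Spruce - Knoll - Elm - Ash - Dale - Cedar: 4+9+14+10+27+8 = 72
Cedar - Spruce - Dale - Knoll - Ash - Elm - Cedar: 4+12+10+24+10+9 = 69
Cedar - Spruce - Dale - Knoll - Elm - Ash - Cedar: 4+12+10+14+10+19 = 69
Cedar - Spruce - Dale - Ash - Knoll - Elm - Cedar: 4+12+27+24+14+9 = 90
Cedar - Spruce - Dale - Ash - Elm - Knoll - Cedar: 4+12+27+10+14+13 = 80
Cedar - Spruce - Dale - Elm - Knoll - Ash - Cedar: 4+12+17+14+24+19 = 90
Cedar - Spruce - Dale - Elm - Ash - Knoll - Cedar: 4+12+17+10+24+13 = 80
Cedar - Spruce - Ash - Knoll - Dale - Elm - Cedar: 4+15+24+10+17+9 = 79
Cedar - Spruce - Ash - Knoll - Elm - Dale - Cedar: 4+15+24+14+17+8 = 82
… (46 more)
Cedar - Spruce - Ash - Elm - Knoll - Dale - Cedar: 4+15+10+14+10+8 = 61  ← best
The minimum is 61.
One optimal route: Cedar → Spruce → Ash → Elm → Knoll → Dale → Cedar (or its reverse).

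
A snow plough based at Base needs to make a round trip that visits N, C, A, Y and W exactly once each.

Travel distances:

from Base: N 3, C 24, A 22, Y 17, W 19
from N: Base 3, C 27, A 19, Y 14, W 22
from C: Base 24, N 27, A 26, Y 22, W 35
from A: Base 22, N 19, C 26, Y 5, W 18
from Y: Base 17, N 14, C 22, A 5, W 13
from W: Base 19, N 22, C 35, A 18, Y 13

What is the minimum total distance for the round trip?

With 5 stops there are 5!/2 = 60 distinct round trips (a route and its reverse cost the same).
Base-N-C-A-Y-W-Base: 3+27+26+5+13+19 = 93
Base-N-C-A-W-Y-Base: 3+27+26+18+13+17 = 104
Base-N-C-Y-A-W-Base: 3+27+22+5+18+19 = 94
Base-N-C-Y-W-A-Base: 3+27+22+13+18+22 = 105
Base-N-C-W-A-Y-Base: 3+27+35+18+5+17 = 105
Base-N-C-W-Y-A-Base: 3+27+35+13+5+22 = 105
Base-N-A-C-Y-W-Base: 3+19+26+22+13+19 = 102
Base-N-A-C-W-Y-Base: 3+19+26+35+13+17 = 113
Base-N-A-Y-C-W-Base: 3+19+5+22+35+19 = 103
Base-N-A-Y-W-C-Base: 3+19+5+13+35+24 = 99
Base-N-A-W-C-Y-Base: 3+19+18+35+22+17 = 114
Base-N-A-W-Y-C-Base: 3+19+18+13+22+24 = 99
Base-N-Y-C-A-W-Base: 3+14+22+26+18+19 = 102
Base-N-Y-C-W-A-Base: 3+14+22+35+18+22 = 114
… (46 more)
The minimum is 93.
One optimal route: Base → N → C → A → Y → W → Base (or its reverse).

Shortest round trip = 93.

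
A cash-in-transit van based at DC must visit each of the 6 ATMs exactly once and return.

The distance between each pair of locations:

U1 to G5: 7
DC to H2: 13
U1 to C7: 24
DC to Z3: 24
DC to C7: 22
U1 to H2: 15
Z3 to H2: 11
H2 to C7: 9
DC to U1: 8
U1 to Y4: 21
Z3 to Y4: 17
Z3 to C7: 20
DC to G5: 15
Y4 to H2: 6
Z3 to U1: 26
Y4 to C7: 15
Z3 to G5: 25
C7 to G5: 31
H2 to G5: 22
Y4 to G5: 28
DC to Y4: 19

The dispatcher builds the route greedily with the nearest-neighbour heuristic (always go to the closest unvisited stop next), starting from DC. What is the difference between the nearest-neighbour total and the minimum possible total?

DC: U1=8, H2=13, G5=15, Y4=19, C7=22, Z3=24 ⇒ U1
U1: G5=7, H2=15, Y4=21, C7=24, Z3=26 ⇒ G5
G5: H2=22, Z3=25, Y4=28, C7=31 ⇒ H2
H2: Y4=6, C7=9, Z3=11 ⇒ Y4
Y4: C7=15, Z3=17 ⇒ C7
C7: Z3=20 ⇒ Z3
NN route DC → U1 → G5 → H2 → Y4 → C7 → Z3 → DC costs 102.
Optimal: DC → U1 → G5 → Z3 → Y4 → H2 → C7 → DC costs 94 (by enumerating all 360 distinct tours).
Excess = 102 − 94 = 8.

8 longer than the optimal tour.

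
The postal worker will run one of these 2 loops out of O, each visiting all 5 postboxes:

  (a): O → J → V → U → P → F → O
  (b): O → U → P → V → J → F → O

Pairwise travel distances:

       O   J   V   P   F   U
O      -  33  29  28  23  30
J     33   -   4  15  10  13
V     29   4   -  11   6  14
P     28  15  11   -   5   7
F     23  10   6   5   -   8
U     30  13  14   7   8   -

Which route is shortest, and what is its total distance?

Shortest is (b), total 85.

(a): 33 + 4 + 14 + 7 + 5 + 23 = 86
(b): 30 + 7 + 11 + 4 + 10 + 23 = 85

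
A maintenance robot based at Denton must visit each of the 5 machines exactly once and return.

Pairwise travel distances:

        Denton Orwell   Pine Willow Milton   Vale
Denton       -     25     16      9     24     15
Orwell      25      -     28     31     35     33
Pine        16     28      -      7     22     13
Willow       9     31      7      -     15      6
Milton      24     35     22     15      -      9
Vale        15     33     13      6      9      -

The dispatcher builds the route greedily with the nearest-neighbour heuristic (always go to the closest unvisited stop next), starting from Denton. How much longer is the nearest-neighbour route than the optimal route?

From Denton: Willow=9, Vale=15, Pine=16, Milton=24, Orwell=25 → choose Willow (9).
From Willow: Vale=6, Pine=7, Milton=15, Orwell=31 → choose Vale (6).
From Vale: Milton=9, Pine=13, Orwell=33 → choose Milton (9).
From Milton: Pine=22, Orwell=35 → choose Pine (22).
From Pine: Orwell=28 → choose Orwell (28).
NN route Denton → Willow → Vale → Milton → Pine → Orwell → Denton costs 99.
Optimal: Denton → Orwell → Milton → Vale → Pine → Willow → Denton costs 98 (by enumerating all 60 distinct tours).
Excess = 99 − 98 = 1.

Excess over optimum: 1.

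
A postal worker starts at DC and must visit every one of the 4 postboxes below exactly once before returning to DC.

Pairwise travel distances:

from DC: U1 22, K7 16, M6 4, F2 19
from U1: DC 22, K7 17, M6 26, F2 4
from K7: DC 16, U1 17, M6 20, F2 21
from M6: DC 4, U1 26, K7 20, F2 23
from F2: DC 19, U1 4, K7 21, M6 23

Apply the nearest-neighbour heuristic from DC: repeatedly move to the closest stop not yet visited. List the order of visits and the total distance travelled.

Nearest-neighbour total = 64; route DC → M6 → K7 → U1 → F2 → DC.

From DC: distances to unvisited — M6=4, K7=16, F2=19, U1=22. Nearest is M6 (4).
From M6: distances to unvisited — K7=20, F2=23, U1=26. Nearest is K7 (20).
From K7: distances to unvisited — U1=17, F2=21. Nearest is U1 (17).
From U1: distances to unvisited — F2=4. Nearest is F2 (4).
Return F2→DC: 19.
Total = 4 + 20 + 17 + 4 + 19 = 64.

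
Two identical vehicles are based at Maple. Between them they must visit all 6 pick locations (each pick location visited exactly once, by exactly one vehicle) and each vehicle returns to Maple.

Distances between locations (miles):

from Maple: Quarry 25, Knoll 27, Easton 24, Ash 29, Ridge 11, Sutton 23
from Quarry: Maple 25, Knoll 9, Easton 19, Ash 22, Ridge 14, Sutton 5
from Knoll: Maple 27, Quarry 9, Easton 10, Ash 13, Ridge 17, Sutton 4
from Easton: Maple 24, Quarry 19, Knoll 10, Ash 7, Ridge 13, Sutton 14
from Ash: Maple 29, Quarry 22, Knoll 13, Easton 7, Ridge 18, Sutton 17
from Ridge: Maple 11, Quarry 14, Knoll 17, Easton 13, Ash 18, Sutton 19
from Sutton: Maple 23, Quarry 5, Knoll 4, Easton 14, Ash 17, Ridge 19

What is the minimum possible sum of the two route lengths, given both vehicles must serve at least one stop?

Minimum combined distance: 100 miles.

There are 2^5 − 1 = 31 ways to divide the 6 stops into two non-empty groups. For each, the best each vehicle can do is its own shortest tour through its group:
  {Quarry} + {Knoll, Easton, Ash, Ridge, Sutton}: 50 + 71 = 121
  {Knoll} + {Quarry, Easton, Ash, Ridge, Sutton}: 54 + 78 = 132
  {Quarry, Knoll} + {Easton, Ash, Ridge, Sutton}: 61 + 71 = 132
  {Easton} + {Quarry, Knoll, Ash, Ridge, Sutton}: 48 + 76 = 124
  {Quarry, Easton} + {Knoll, Ash, Ridge, Sutton}: 68 + 69 = 137
  {Knoll, Easton} + {Quarry, Ash, Ridge, Sutton}: 61 + 76 = 137
  … (31 splits in total)
  {Ridge} + {Quarry, Knoll, Easton, Ash, Sutton}: 22 + 78 = 100  ← best
Best: vehicle 1 Maple → Ridge → Maple = 22; vehicle 2 Maple → Quarry → Sutton → Knoll → Ash → Easton → Maple = 78; combined 100.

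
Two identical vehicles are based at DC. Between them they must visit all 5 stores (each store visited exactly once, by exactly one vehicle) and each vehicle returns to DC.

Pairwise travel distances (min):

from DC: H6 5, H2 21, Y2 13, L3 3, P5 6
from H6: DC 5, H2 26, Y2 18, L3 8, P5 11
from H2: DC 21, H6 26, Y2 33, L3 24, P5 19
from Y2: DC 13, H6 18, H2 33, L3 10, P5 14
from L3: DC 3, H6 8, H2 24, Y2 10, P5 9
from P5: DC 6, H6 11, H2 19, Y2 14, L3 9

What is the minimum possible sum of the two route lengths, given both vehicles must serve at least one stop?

Minimum combined distance: 77 min.

There are 2^4 − 1 = 15 ways to divide the 5 stops into two non-empty groups. For each, the best each vehicle can do is its own shortest tour through its group:
  {H6} + {H2, Y2, L3, P5}: 10 + 67 = 77
  {H2} + {H6, Y2, L3, P5}: 42 + 43 = 85
  {H6, H2} + {Y2, L3, P5}: 52 + 33 = 85
  {Y2} + {H6, H2, L3, P5}: 26 + 62 = 88
  {H6, Y2} + {H2, L3, P5}: 36 + 52 = 88
  {H2, Y2} + {H6, L3, P5}: 67 + 28 = 95
  … (15 splits in total)
Best: vehicle 1 DC → H6 → DC = 10; vehicle 2 DC → H2 → P5 → Y2 → L3 → DC = 67; combined 77.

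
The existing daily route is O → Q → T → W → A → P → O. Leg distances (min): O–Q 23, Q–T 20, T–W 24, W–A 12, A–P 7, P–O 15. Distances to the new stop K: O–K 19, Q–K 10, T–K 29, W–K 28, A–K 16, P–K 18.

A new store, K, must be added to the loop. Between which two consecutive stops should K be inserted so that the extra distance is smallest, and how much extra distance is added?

Insertion cost between consecutive stops i–j is d(i,K) + d(K,j) − d(i,j):
  between O and Q: 19 + 10 − 23 = 6
  between Q and T: 10 + 29 − 20 = 19
  between T and W: 29 + 28 − 24 = 33
  between W and A: 28 + 16 − 12 = 32
  between A and P: 16 + 18 − 7 = 27
  between P and O: 18 + 19 − 15 = 22
Cheapest insertion is between O and Q, adding 6.
New total = 101 + 6 = 107.

Adding 6 min by placing K on the O–Q leg.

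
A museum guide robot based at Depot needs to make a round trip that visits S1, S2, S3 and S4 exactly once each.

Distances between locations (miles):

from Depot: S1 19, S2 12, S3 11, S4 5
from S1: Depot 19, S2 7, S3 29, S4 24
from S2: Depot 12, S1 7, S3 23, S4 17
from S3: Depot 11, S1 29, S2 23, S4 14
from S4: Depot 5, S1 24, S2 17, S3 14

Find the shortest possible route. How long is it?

Depot → S1 → S2 → S3 → S4 → Depot: 19+7+23+14+5 = 68
Depot → S1 → S2 → S4 → S3 → Depot: 19+7+17+14+11 = 68
Depot → S1 → S3 → S2 → S4 → Depot: 19+29+23+17+5 = 93
Depot → S1 → S3 → S4 → S2 → Depot: 19+29+14+17+12 = 91
Depot → S1 → S4 → S2 → S3 → Depot: 19+24+17+23+11 = 94
Depot → S1 → S4 → S3 → S2 → Depot: 19+24+14+23+12 = 92
Depot → S2 → S1 → S3 → S4 → Depot: 12+7+29+14+5 = 67
Depot → S2 → S1 → S4 → S3 → Depot: 12+7+24+14+11 = 68
Depot → S2 → S3 → S1 → S4 → Depot: 12+23+29+24+5 = 93
Depot → S2 → S4 → S1 → S3 → Depot: 12+17+24+29+11 = 93
Depot → S3 → S1 → S2 → S4 → Depot: 11+29+7+17+5 = 69
Depot → S3 → S2 → S1 → S4 → Depot: 11+23+7+24+5 = 70
The minimum is 67.
One optimal route: Depot → S2 → S1 → S3 → S4 → Depot (or its reverse).

Shortest round trip = 67 miles.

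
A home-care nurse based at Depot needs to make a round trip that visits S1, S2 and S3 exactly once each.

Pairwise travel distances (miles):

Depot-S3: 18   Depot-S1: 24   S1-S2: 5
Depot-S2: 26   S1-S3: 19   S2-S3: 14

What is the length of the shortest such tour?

Depot - S1 - S2 - S3 - Depot: 24+5+14+18 = 61
Depot - S1 - S3 - S2 - Depot: 24+19+14+26 = 83
Depot - S2 - S1 - S3 - Depot: 26+5+19+18 = 68
The minimum is 61.
One optimal route: Depot → S1 → S2 → S3 → Depot (or its reverse).

Minimum total distance: 61 miles.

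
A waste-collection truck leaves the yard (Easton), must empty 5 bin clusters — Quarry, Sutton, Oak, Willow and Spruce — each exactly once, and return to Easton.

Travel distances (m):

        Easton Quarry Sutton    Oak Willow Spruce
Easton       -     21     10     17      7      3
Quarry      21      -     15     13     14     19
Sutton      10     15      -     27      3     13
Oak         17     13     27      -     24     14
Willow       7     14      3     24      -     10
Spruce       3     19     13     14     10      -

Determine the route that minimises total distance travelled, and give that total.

55 m — the shortest possible round trip.

Easton → Quarry → Sutton → Oak → Willow → Spruce → Easton: 21+15+27+24+10+3 = 100
Easton → Quarry → Sutton → Oak → Spruce → Willow → Easton: 21+15+27+14+10+7 = 94
Easton → Quarry → Sutton → Willow → Oak → Spruce → Easton: 21+15+3+24+14+3 = 80
Easton → Quarry → Sutton → Willow → Spruce → Oak → Easton: 21+15+3+10+14+17 = 80
Easton → Quarry → Sutton → Spruce → Oak → Willow → Easton: 21+15+13+14+24+7 = 94
Easton → Quarry → Sutton → Spruce → Willow → Oak → Easton: 21+15+13+10+24+17 = 100
Easton → Quarry → Oak → Sutton → Willow → Spruce → Easton: 21+13+27+3+10+3 = 77
Easton → Quarry → Oak → Sutton → Spruce → Willow → Easton: 21+13+27+13+10+7 = 91
Easton → Quarry → Oak → Willow → Sutton → Spruce → Easton: 21+13+24+3+13+3 = 77
Easton → Quarry → Oak → Willow → Spruce → Sutton → Easton: 21+13+24+10+13+10 = 91
Easton → Quarry → Oak → Spruce → Sutton → Willow → Easton: 21+13+14+13+3+7 = 71
Easton → Quarry → Oak → Spruce → Willow → Sutton → Easton: 21+13+14+10+3+10 = 71
Easton → Quarry → Willow → Sutton → Oak → Spruce → Easton: 21+14+3+27+14+3 = 82
Easton → Quarry → Willow → Sutton → Spruce → Oak → Easton: 21+14+3+13+14+17 = 82
… (46 more)
Easton → Willow → Sutton → Quarry → Oak → Spruce → Easton: 7+3+15+13+14+3 = 55  ← best
The minimum is 55.
One optimal route: Easton → Willow → Sutton → Quarry → Oak → Spruce → Easton (or its reverse).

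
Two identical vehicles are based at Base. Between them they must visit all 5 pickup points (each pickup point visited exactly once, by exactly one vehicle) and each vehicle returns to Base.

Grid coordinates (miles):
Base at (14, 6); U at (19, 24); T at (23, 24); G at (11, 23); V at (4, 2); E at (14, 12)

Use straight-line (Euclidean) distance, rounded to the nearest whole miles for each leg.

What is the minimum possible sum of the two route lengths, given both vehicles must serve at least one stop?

Try each way of splitting the stops between the two vehicles (each non-empty) and, for each split, find the best tour for each vehicle:
  {U} + {T, G, V, E}: 38 + 66 = 104
  {T} + {U, G, V, E}: 40 + 60 = 100
  {U, T} + {G, V, E}: 43 + 50 = 93
  {G} + {U, T, V, E}: 34 + 62 = 96
  {U, G} + {T, V, E}: 44 + 60 = 104
  {T, G} + {U, V, E}: 49 + 57 = 106
  … (15 splits in total)
  {V} + {U, T, G, E}: 22 + 49 = 71  ← best
Best: vehicle 1 Base → V → Base = 22; vehicle 2 Base → T → U → G → E → Base = 49; combined 71.

Minimum combined distance: 71 miles.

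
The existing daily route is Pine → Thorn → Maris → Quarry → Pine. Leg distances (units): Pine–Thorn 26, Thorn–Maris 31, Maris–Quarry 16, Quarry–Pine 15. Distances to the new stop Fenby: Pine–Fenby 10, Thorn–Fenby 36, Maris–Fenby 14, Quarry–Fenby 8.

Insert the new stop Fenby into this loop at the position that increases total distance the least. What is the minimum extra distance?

Insertion cost between consecutive stops i–j is d(i,Fenby) + d(Fenby,j) − d(i,j):
  between Pine and Thorn: 10 + 36 − 26 = 20
  between Thorn and Maris: 36 + 14 − 31 = 19
  between Maris and Quarry: 14 + 8 − 16 = 6
  between Quarry and Pine: 8 + 10 − 15 = 3
Cheapest insertion is between Quarry and Pine, adding 3.
New total = 88 + 3 = 91.

Minimum extra distance: 3, inserting Fenby between Quarry and Pine.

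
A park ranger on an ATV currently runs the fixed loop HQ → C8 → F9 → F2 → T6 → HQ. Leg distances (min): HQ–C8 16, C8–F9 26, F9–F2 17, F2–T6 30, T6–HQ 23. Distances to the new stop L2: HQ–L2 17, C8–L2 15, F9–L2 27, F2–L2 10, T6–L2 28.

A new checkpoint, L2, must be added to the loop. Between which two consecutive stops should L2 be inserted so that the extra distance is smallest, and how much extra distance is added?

Insertion cost between consecutive stops i–j is d(i,L2) + d(L2,j) − d(i,j):
  between HQ and C8: 17 + 15 − 16 = 16
  between C8 and F9: 15 + 27 − 26 = 16
  between F9 and F2: 27 + 10 − 17 = 20
  between F2 and T6: 10 + 28 − 30 = 8
  between T6 and HQ: 28 + 17 − 23 = 22
Cheapest insertion is between F2 and T6, adding 8.
New total = 112 + 8 = 120.

Adding 8 min by placing L2 on the F2–T6 leg.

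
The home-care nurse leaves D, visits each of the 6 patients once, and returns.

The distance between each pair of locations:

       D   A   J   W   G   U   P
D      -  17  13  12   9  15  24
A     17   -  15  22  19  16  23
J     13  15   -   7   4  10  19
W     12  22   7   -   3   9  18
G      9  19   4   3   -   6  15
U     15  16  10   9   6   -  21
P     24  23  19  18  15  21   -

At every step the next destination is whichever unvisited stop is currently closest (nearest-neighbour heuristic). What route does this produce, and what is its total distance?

At D the remaining stops are G 9, W 12, J 13, U 15, A 17, P 24; go to G.
At G the remaining stops are W 3, J 4, U 6, P 15, A 19; go to W.
At W the remaining stops are J 7, U 9, P 18, A 22; go to J.
At J the remaining stops are U 10, A 15, P 19; go to U.
At U the remaining stops are A 16, P 21; go to A.
At A the remaining stops are P 23; go to P.
Return P→D: 24.
Total = 9 + 3 + 7 + 10 + 16 + 23 + 24 = 92.

Nearest-neighbour total = 92; route D → G → W → J → U → A → P → D.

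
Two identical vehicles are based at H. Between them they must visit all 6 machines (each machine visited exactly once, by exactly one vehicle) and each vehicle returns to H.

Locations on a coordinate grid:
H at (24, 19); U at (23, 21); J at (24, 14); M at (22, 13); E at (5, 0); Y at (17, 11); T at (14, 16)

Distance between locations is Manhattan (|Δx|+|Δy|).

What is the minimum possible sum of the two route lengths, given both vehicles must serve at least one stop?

There are 2^5 − 1 = 31 ways to divide the 6 stops into two non-empty groups. For each, the best each vehicle can do is its own shortest tour through its group:
  {U} + {J, M, E, Y, T}: 6 + 76 = 82
  {J} + {U, M, E, Y, T}: 10 + 80 = 90
  {U, J} + {M, E, Y, T}: 16 + 76 = 92
  {M} + {U, J, E, Y, T}: 16 + 80 = 96
  {U, M} + {J, E, Y, T}: 20 + 76 = 96
  {J, M} + {U, E, Y, T}: 16 + 80 = 96
  … (31 splits in total)
Best: vehicle 1 H → U → H = 6; vehicle 2 H → J → M → Y → E → T → H = 76; combined 82.

82 — the smallest possible combined total.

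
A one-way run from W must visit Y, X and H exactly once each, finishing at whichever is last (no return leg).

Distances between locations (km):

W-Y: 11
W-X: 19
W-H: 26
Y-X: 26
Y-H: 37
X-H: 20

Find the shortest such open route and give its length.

There are 3! = 6 possible orderings.
W → Y → X → H: 11+26+20 = 57
W → Y → H → X: 11+37+20 = 68
W → X → Y → H: 19+26+37 = 82
W → X → H → Y: 19+20+37 = 76
W → H → Y → X: 26+37+26 = 89
W → H → X → Y: 26+20+26 = 72
The minimum is 57.
One shortest path: W → Y → X → H.

57 km — the minimum one-way total.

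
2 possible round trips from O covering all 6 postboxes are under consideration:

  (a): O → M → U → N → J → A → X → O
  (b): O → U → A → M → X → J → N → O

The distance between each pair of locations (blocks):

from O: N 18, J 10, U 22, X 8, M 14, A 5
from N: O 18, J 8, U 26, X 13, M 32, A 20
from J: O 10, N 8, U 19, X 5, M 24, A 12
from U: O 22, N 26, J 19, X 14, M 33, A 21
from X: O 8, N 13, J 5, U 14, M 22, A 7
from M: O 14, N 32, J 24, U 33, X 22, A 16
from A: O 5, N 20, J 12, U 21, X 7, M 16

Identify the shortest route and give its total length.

108 blocks — (a) is the shortest.

(a): 14 + 33 + 26 + 8 + 12 + 7 + 8 = 108
(b): 22 + 21 + 16 + 22 + 5 + 8 + 18 = 112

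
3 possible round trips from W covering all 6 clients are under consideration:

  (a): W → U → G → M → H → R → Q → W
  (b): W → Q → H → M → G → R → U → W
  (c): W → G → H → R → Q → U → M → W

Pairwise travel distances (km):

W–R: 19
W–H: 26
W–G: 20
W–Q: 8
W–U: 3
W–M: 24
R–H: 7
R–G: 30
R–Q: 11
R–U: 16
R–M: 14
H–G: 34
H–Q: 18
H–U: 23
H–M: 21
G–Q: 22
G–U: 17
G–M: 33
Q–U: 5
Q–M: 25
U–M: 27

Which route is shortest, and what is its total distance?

Shortest is (a), total 100 km.

(a): 3 + 17 + 33 + 21 + 7 + 11 + 8 = 100
(b): 8 + 18 + 21 + 33 + 30 + 16 + 3 = 129
(c): 20 + 34 + 7 + 11 + 5 + 27 + 24 = 128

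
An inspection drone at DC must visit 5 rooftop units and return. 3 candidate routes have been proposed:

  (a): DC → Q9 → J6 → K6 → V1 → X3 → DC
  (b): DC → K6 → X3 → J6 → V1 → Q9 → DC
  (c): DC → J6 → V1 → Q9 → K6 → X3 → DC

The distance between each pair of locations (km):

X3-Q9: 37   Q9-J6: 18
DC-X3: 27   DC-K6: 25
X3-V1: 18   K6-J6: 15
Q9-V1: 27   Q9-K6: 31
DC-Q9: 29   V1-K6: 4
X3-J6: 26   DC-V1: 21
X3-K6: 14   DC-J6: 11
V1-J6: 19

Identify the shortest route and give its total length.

111 km — (a) is the shortest.

(a): 29 + 18 + 15 + 4 + 18 + 27 = 111
(b): 25 + 14 + 26 + 19 + 27 + 29 = 140
(c): 11 + 19 + 27 + 31 + 14 + 27 = 129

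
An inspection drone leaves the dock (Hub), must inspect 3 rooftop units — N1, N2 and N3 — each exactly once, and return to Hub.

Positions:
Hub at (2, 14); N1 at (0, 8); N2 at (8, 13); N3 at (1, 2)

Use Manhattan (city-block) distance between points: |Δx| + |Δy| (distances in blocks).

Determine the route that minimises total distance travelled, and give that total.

Minimum total distance: 40 blocks.

There are 3 distinct closed tours to check (reversals are equivalent).
Hub → N1 → N2 → N3 → Hub: 8+13+18+13 = 52
Hub → N1 → N3 → N2 → Hub: 8+7+18+7 = 40
Hub → N2 → N1 → N3 → Hub: 7+13+7+13 = 40
The minimum is 40.
One optimal route: Hub → N1 → N3 → N2 → Hub (or its reverse).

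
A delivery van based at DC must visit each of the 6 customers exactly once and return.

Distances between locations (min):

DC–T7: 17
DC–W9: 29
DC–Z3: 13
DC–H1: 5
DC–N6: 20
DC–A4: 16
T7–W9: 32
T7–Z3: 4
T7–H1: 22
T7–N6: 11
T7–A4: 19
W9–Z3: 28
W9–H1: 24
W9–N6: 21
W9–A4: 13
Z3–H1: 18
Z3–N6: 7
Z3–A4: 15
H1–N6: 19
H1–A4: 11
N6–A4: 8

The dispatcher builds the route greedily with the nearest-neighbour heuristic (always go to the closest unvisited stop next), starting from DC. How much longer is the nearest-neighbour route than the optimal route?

From DC: H1=5, Z3=13, A4=16, T7=17, N6=20, W9=29 → choose H1 (5).
From H1: A4=11, Z3=18, N6=19, T7=22, W9=24 → choose A4 (11).
From A4: N6=8, W9=13, Z3=15, T7=19 → choose N6 (8).
From N6: Z3=7, T7=11, W9=21 → choose Z3 (7).
From Z3: T7=4, W9=28 → choose T7 (4).
From T7: W9=32 → choose W9 (32).
NN route DC → H1 → A4 → N6 → Z3 → T7 → W9 → DC costs 96.
Optimal: DC → T7 → Z3 → N6 → W9 → A4 → H1 → DC costs 78 (by enumerating all 360 distinct tours).
Excess = 96 − 78 = 18.

18 min longer than the optimal tour.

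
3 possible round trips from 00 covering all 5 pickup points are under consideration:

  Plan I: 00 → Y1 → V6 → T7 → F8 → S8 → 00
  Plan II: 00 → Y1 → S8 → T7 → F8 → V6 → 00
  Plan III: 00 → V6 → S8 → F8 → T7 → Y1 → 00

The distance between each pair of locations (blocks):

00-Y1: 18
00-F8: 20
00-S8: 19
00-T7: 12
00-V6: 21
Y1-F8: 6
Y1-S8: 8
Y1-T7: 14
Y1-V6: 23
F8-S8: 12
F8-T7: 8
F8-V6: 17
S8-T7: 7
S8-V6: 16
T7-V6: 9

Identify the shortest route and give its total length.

79 blocks — Plan II is the shortest.

Plan I: 18 + 23 + 9 + 8 + 12 + 19 = 89
Plan II: 18 + 8 + 7 + 8 + 17 + 21 = 79
Plan III: 21 + 16 + 12 + 8 + 14 + 18 = 89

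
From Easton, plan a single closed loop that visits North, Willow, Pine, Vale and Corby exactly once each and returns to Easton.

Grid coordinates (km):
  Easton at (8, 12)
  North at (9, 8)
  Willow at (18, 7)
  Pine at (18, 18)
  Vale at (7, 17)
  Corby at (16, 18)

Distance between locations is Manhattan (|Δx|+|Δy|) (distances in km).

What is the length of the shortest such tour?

Easton→North→Willow→Pine→Vale→Corby→Easton: 5+10+11+12+10+14 = 62
Easton→North→Willow→Pine→Corby→Vale→Easton: 5+10+11+2+10+6 = 44
Easton→North→Willow→Vale→Pine→Corby→Easton: 5+10+21+12+2+14 = 64
Easton→North→Willow→Vale→Corby→Pine→Easton: 5+10+21+10+2+16 = 64
Easton→North→Willow→Corby→Pine→Vale→Easton: 5+10+13+2+12+6 = 48
Easton→North→Willow→Corby→Vale→Pine→Easton: 5+10+13+10+12+16 = 66
Easton→North→Pine→Willow→Vale→Corby→Easton: 5+19+11+21+10+14 = 80
Easton→North→Pine→Willow→Corby→Vale→Easton: 5+19+11+13+10+6 = 64
Easton→North→Pine→Vale→Willow→Corby→Easton: 5+19+12+21+13+14 = 84
Easton→North→Pine→Vale→Corby→Willow→Easton: 5+19+12+10+13+15 = 74
Easton→North→Pine→Corby→Willow→Vale→Easton: 5+19+2+13+21+6 = 66
Easton→North→Pine→Corby→Vale→Willow→Easton: 5+19+2+10+21+15 = 72
Easton→North→Vale→Willow→Pine→Corby→Easton: 5+11+21+11+2+14 = 64
Easton→North→Vale→Willow→Corby→Pine→Easton: 5+11+21+13+2+16 = 68
… (46 more)
The minimum is 44.
One optimal route: Easton → North → Willow → Pine → Corby → Vale → Easton (or its reverse).

Shortest round trip = 44 km.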